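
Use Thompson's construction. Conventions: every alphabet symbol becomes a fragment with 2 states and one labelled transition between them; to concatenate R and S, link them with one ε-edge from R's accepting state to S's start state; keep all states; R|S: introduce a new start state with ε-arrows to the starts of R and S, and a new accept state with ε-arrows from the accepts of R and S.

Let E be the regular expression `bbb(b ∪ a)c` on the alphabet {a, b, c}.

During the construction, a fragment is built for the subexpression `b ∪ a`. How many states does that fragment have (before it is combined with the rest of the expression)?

6

Fragment for `b ∪ a`:
Each of the 2 symbol leaves contributes a 2-state fragment.
  b ∪ a → 6 states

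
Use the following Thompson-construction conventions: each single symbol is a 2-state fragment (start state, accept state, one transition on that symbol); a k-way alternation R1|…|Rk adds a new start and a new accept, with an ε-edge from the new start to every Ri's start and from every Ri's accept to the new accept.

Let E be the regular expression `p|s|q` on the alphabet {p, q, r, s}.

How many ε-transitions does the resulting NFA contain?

6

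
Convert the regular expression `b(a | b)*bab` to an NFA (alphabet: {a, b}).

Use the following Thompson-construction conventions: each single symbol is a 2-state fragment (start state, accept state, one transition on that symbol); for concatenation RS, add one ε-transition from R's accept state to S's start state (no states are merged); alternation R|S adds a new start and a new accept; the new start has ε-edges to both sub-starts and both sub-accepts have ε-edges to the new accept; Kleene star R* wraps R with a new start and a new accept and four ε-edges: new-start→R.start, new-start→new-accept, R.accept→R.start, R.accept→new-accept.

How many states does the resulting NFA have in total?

16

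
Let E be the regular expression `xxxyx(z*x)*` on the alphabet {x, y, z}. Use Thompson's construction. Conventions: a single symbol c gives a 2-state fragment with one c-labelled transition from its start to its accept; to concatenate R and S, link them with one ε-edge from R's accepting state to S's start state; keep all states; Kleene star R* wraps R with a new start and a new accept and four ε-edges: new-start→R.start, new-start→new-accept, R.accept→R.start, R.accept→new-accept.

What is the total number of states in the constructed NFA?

Recursing over subexpressions:
Each of the 7 symbol leaves contributes a 2-state fragment.
  z* : 4 states
  z*x : 6 states
  (z*x)* : 8 states
  xxxyx(z*x)* : 18 states

18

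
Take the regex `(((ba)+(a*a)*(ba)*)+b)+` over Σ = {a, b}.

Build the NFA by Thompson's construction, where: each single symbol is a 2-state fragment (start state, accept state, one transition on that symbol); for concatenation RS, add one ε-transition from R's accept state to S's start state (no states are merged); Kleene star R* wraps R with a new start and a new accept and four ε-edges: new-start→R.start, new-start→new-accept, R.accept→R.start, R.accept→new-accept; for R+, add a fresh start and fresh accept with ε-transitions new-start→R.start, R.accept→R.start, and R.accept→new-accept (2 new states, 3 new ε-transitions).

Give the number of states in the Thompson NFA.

26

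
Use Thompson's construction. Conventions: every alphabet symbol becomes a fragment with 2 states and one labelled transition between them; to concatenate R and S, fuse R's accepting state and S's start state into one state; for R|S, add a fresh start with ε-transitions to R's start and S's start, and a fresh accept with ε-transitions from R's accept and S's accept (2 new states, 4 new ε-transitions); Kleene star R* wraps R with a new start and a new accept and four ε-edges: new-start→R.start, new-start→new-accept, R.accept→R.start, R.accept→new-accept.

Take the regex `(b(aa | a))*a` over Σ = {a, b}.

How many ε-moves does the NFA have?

8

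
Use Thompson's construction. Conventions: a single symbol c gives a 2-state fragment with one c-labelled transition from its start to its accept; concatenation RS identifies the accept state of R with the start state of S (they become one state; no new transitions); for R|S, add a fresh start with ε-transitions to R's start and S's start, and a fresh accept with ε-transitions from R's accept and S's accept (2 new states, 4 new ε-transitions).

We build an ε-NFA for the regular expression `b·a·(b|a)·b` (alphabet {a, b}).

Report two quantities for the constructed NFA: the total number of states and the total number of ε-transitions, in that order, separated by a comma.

By structural recursion:
Each of the 5 symbol leaves contributes 2 states and 0 ε-transitions.
  b|a : 6 states, 4 ε-transitions
  b·a·(b|a)·b : 9 states, 4 ε-transitions

9, 4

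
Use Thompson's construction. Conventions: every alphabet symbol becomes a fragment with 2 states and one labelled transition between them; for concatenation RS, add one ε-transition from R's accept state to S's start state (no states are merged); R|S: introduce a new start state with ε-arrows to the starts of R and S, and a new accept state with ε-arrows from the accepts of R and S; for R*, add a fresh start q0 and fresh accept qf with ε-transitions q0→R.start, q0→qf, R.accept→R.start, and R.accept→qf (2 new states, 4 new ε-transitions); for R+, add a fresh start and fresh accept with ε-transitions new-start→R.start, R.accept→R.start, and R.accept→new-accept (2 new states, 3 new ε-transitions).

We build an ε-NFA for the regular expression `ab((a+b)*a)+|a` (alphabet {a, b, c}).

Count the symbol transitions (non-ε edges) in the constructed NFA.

6

Per subexpression:
Each of the 6 symbol leaves contributes exactly 1 symbol transition.
  a+ = 1 symbol transition
  a+b = 2 symbol transitions
  (a+b)* = 2 symbol transitions
  (a+b)*a = 3 symbol transitions
  ((a+b)*a)+ = 3 symbol transitions
  ab((a+b)*a)+ = 5 symbol transitions
  ab((a+b)*a)+|a = 6 symbol transitions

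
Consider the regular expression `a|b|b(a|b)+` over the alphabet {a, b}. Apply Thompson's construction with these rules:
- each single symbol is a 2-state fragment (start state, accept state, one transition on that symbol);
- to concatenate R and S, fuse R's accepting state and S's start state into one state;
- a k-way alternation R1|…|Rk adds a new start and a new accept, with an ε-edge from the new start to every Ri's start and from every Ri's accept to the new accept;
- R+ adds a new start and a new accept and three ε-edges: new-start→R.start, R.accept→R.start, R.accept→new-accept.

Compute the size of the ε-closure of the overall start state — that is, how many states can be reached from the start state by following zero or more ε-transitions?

4

Work bottom-up. For each fragment F, track |ε-closure(F.start)| and whether F's accept lies in that closure (i.e. whether F accepts ε). A single-symbol fragment has closure size 1 and does not accept ε.
  a|b : |ε-closure| = 1 + 1 + 1 = 3 (the new accept is not ε-reachable since no branch accepts ε)
  (a|b)+ : new start ε-reaches only the body's start; the new accept needs a symbol first: |ε-closure| = 1 + 3 = 4
  b(a|b)+ : same as the first factor's closure: |ε-closure| = 1
  a|b|b(a|b)+ : |ε-closure| = 1 + 1 + 1 + 1 = 4 (the new accept is not ε-reachable since no branch accepts ε)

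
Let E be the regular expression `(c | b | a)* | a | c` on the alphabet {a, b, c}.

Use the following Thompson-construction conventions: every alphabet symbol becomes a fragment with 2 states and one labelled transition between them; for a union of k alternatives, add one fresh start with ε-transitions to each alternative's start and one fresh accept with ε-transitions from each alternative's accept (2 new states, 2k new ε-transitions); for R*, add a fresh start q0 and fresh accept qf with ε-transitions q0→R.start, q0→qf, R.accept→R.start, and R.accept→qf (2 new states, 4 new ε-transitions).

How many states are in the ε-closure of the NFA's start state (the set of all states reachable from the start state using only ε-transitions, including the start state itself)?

Compute the ε-closure size of each fragment's start state recursively; a symbol fragment's start has no outgoing ε-edge, so its closure is just itself (size 1).
  c | b | a → new start ε-reaches every alternative's start; none of them accept ε, so the new accept is not reached: |ε-closure| = 1 + 1 + 1 + 1 = 4
  (c | b | a)* → new start has ε-edges to the inner start and to the new accept, so |ε-closure| = 2 + 4 = 6
  (c | b | a)* | a | c → |ε-closure| = 1 (new start) + (6 + 1 + 1) + 1 (new accept, since some branch ε-reaches its own accept) = 10

10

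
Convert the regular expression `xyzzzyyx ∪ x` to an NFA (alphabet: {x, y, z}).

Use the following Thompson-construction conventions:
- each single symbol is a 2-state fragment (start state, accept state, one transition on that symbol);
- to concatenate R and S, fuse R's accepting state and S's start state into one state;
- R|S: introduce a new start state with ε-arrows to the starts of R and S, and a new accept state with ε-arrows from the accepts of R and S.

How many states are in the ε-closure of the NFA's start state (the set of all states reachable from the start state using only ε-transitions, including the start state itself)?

3

Let C(F) = |ε-closure(F.start)| within fragment F, and note whether F accepts ε. Symbol fragments have C = 1 and do not accept ε. Then:
  xyzzzyyx — C equals the left operand's closure size = 1 (its accept is not ε-reachable, so the closure stops there)
  xyzzzyyx ∪ x — C = 1 + 1 + 1 = 3 (the new accept is not ε-reachable since no branch accepts ε)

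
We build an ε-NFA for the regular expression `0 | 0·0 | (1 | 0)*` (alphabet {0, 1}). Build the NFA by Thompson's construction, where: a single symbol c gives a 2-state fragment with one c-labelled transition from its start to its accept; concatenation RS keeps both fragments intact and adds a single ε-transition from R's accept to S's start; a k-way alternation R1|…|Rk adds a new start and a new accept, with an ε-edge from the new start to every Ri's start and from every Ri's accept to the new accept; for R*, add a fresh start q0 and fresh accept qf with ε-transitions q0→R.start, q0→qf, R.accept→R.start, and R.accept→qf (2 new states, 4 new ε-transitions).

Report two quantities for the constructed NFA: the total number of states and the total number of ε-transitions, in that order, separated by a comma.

By structural recursion:
Each of the 5 symbol leaves contributes 2 states and 0 ε-transitions.
  0·0 = 4 states, 1 ε-transition
  1 | 0 = 6 states, 4 ε-transitions
  (1 | 0)* = 8 states, 8 ε-transitions
  0 | 0·0 | (1 | 0)* = 16 states, 15 ε-transitions

16, 15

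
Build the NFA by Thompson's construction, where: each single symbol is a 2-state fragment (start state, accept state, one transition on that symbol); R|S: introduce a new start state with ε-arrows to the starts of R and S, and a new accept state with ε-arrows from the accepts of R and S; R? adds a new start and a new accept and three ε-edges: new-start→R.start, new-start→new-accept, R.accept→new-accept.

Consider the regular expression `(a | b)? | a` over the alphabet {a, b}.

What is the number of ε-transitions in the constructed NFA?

Per subexpression:
Each of the 3 symbol leaves contributes 0 ε-transitions.
  a | b → 4 ε-transitions
  (a | b)? → 7 ε-transitions
  (a | b)? | a → 11 ε-transitions

11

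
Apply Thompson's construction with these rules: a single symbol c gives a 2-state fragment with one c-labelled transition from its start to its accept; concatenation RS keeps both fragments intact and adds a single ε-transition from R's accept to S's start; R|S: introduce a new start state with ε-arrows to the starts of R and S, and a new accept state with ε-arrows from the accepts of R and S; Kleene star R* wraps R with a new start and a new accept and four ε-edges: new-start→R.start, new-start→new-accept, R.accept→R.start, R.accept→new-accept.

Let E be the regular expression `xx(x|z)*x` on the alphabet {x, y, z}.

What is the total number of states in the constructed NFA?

14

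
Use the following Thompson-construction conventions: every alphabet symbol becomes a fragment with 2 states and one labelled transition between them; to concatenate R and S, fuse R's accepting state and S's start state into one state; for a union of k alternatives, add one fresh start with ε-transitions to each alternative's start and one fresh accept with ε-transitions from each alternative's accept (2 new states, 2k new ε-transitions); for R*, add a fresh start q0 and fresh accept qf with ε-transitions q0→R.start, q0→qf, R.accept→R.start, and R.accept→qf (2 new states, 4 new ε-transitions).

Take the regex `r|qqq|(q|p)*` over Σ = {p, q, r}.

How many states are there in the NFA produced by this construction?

16

Bottom-up over the parse tree:
Each of the 6 symbol leaves contributes a 2-state fragment.
  qqq = 4 states
  q|p = 6 states
  (q|p)* = 8 states
  r|qqq|(q|p)* = 16 states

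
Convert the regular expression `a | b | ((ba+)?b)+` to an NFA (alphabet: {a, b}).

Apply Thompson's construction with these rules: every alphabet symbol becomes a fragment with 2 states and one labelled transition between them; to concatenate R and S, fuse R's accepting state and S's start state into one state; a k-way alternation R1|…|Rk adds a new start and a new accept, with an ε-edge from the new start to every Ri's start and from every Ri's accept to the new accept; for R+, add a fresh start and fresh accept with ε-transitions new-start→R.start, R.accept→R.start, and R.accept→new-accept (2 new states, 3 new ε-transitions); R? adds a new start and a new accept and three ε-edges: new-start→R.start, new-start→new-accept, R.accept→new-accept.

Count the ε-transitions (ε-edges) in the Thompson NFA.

15

Recursing over subexpressions:
Each of the 5 symbol leaves contributes 0 ε-transitions.
  a+ : 3 ε-transitions
  ba+ : 3 ε-transitions
  (ba+)? : 6 ε-transitions
  (ba+)?b : 6 ε-transitions
  ((ba+)?b)+ : 9 ε-transitions
  a | b | ((ba+)?b)+ : 15 ε-transitions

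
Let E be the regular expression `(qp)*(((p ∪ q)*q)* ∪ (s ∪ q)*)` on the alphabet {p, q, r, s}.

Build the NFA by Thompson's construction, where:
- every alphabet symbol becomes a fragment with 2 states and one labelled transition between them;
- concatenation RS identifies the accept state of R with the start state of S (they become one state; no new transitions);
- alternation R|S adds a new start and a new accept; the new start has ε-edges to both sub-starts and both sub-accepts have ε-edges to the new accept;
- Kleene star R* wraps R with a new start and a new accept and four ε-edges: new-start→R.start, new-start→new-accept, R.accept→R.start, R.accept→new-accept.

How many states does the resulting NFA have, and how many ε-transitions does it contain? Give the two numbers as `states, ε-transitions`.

Building bottom-up:
Each of the 7 symbol leaves contributes 2 states and 0 ε-transitions.
  qp = 3 states, 0 ε-transitions
  (qp)* = 5 states, 4 ε-transitions
  p ∪ q = 6 states, 4 ε-transitions
  (p ∪ q)* = 8 states, 8 ε-transitions
  (p ∪ q)*q = 9 states, 8 ε-transitions
  ((p ∪ q)*q)* = 11 states, 12 ε-transitions
  s ∪ q = 6 states, 4 ε-transitions
  (s ∪ q)* = 8 states, 8 ε-transitions
  ((p ∪ q)*q)* ∪ (s ∪ q)* = 21 states, 24 ε-transitions
  (qp)*(((p ∪ q)*q)* ∪ (s ∪ q)*) = 25 states, 28 ε-transitions

25, 28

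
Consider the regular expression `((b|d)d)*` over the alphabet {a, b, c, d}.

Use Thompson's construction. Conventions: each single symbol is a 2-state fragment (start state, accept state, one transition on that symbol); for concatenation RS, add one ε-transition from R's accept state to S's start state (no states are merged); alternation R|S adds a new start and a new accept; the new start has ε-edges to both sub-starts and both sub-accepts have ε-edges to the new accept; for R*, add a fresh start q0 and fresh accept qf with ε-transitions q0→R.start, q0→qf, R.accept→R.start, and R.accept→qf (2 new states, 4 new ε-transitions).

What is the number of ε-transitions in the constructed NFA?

9

Recursing over subexpressions:
Each of the 3 symbol leaves contributes 0 ε-transitions.
  b|d → 4 ε-transitions
  (b|d)d → 5 ε-transitions
  ((b|d)d)* → 9 ε-transitions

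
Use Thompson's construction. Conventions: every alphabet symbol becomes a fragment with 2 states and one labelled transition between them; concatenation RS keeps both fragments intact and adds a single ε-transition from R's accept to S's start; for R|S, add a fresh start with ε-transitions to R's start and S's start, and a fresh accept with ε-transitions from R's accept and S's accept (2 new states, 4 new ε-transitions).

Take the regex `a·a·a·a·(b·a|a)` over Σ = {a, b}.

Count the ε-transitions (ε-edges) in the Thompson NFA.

Per subexpression:
Each of the 7 symbol leaves contributes 0 ε-transitions.
  b·a : 1 ε-transition
  b·a|a : 5 ε-transitions
  a·a·a·a·(b·a|a) : 9 ε-transitions

9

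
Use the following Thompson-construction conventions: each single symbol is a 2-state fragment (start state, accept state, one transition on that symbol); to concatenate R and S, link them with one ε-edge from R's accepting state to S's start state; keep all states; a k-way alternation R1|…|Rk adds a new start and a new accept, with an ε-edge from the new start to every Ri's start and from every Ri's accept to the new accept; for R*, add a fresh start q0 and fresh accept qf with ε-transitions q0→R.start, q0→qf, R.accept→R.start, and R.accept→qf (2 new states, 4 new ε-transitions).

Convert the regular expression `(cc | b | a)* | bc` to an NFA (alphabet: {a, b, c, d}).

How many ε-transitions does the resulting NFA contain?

Building bottom-up:
Each of the 6 symbol leaves contributes 0 ε-transitions.
  cc — 1 ε-transition
  cc | b | a — 7 ε-transitions
  (cc | b | a)* — 11 ε-transitions
  bc — 1 ε-transition
  (cc | b | a)* | bc — 16 ε-transitions

16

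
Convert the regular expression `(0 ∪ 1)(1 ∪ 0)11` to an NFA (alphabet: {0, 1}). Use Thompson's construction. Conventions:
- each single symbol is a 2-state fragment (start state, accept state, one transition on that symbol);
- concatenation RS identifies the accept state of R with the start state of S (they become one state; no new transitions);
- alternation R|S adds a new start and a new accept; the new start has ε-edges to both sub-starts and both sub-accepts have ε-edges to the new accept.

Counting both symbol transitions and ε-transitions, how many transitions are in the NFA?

Bottom-up over the parse tree:
Each of the 6 symbol leaves contributes 1 transition (1 symbol, 0 ε).
  0 ∪ 1 → 6 transitions (2 symbol, 4 ε)
  1 ∪ 0 → 6 transitions (2 symbol, 4 ε)
  (0 ∪ 1)(1 ∪ 0)11 → 14 transitions (6 symbol, 8 ε)

14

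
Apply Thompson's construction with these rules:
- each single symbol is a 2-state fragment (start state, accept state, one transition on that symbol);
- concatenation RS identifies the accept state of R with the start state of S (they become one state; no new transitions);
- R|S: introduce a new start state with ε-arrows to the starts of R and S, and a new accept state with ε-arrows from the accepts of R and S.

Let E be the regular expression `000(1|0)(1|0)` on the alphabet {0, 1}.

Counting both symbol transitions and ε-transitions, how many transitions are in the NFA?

15

Building bottom-up:
Each of the 7 symbol leaves contributes 1 transition (1 symbol, 0 ε).
  1|0 → 6 transitions (2 symbol, 4 ε)
  1|0 → 6 transitions (2 symbol, 4 ε)
  000(1|0)(1|0) → 15 transitions (7 symbol, 8 ε)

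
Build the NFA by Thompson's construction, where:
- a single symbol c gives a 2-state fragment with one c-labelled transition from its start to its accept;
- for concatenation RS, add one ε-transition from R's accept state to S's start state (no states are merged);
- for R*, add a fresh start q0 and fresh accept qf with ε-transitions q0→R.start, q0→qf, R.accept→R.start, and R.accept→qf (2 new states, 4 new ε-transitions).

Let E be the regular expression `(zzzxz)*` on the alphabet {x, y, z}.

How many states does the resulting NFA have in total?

By structural recursion:
Each of the 5 symbol leaves contributes a 2-state fragment.
  zzzxz — 10 states
  (zzzxz)* — 12 states

12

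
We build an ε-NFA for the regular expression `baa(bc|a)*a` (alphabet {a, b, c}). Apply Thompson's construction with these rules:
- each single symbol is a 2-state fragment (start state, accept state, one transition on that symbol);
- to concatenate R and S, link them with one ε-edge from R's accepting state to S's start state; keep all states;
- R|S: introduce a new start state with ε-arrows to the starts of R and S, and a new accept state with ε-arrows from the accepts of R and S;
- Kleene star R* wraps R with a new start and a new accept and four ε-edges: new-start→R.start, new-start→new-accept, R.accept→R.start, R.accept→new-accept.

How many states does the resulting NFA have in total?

Recursing over subexpressions:
Each of the 7 symbol leaves contributes a 2-state fragment.
  bc — 4 states
  bc|a — 8 states
  (bc|a)* — 10 states
  baa(bc|a)*a — 18 states

18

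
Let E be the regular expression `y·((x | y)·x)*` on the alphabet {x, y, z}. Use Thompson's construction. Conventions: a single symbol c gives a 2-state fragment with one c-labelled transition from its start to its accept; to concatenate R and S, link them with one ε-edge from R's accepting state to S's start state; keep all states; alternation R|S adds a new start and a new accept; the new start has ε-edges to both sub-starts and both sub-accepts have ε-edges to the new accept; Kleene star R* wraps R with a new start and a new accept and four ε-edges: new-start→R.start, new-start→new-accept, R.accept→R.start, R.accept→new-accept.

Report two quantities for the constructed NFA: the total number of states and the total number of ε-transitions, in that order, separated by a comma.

12, 10

Building bottom-up:
Each of the 4 symbol leaves contributes 2 states and 0 ε-transitions.
  x | y = 6 states, 4 ε-transitions
  (x | y)·x = 8 states, 5 ε-transitions
  ((x | y)·x)* = 10 states, 9 ε-transitions
  y·((x | y)·x)* = 12 states, 10 ε-transitions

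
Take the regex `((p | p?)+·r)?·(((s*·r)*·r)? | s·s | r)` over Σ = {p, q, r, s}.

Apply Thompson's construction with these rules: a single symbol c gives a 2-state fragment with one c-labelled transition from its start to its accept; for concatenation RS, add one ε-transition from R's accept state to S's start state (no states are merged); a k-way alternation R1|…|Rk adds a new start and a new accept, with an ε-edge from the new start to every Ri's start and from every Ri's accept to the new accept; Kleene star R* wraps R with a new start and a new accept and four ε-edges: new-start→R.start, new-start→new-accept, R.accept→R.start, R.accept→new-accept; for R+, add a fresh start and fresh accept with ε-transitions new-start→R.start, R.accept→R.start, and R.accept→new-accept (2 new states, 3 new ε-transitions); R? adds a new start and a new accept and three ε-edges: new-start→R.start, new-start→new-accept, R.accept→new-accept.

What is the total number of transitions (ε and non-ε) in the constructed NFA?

Building bottom-up:
Each of the 9 symbol leaves contributes 1 transition (1 symbol, 0 ε).
  p? : 4 transitions (1 symbol, 3 ε)
  p | p? : 9 transitions (2 symbol, 7 ε)
  (p | p?)+ : 12 transitions (2 symbol, 10 ε)
  (p | p?)+·r : 14 transitions (3 symbol, 11 ε)
  ((p | p?)+·r)? : 17 transitions (3 symbol, 14 ε)
  s* : 5 transitions (1 symbol, 4 ε)
  s*·r : 7 transitions (2 symbol, 5 ε)
  (s*·r)* : 11 transitions (2 symbol, 9 ε)
  (s*·r)*·r : 13 transitions (3 symbol, 10 ε)
  ((s*·r)*·r)? : 16 transitions (3 symbol, 13 ε)
  s·s : 3 transitions (2 symbol, 1 ε)
  ((s*·r)*·r)? | s·s | r : 26 transitions (6 symbol, 20 ε)
  ((p | p?)+·r)?·(((s*·r)*·r)? | s·s | r) : 44 transitions (9 symbol, 35 ε)

44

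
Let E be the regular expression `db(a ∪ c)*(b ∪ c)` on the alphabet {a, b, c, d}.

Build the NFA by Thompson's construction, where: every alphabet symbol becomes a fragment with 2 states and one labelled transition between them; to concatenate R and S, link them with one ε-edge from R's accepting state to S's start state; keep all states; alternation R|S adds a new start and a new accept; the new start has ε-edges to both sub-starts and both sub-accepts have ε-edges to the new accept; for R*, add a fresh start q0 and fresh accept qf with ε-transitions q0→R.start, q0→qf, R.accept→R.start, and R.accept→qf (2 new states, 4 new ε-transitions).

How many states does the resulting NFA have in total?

18

By structural recursion:
Each of the 6 symbol leaves contributes a 2-state fragment.
  a ∪ c → 6 states
  (a ∪ c)* → 8 states
  b ∪ c → 6 states
  db(a ∪ c)*(b ∪ c) → 18 states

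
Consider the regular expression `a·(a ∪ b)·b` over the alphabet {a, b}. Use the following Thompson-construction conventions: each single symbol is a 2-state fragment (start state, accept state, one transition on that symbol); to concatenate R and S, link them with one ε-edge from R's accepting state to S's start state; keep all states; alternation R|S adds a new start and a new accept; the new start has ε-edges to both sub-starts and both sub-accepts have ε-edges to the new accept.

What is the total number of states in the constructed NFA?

Recursing over subexpressions:
Each of the 4 symbol leaves contributes a 2-state fragment.
  a ∪ b → 6 states
  a·(a ∪ b)·b → 10 states

10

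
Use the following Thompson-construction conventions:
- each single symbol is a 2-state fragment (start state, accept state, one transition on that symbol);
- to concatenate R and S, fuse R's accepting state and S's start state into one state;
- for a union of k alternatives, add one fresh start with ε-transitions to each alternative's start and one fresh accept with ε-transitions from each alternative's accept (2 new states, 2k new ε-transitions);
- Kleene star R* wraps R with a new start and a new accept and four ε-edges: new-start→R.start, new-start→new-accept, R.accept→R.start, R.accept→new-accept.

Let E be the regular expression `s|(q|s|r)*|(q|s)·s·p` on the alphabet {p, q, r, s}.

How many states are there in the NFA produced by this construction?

22

By structural recursion:
Each of the 8 symbol leaves contributes a 2-state fragment.
  q|s|r → 8 states
  (q|s|r)* → 10 states
  q|s → 6 states
  (q|s)·s·p → 8 states
  s|(q|s|r)*|(q|s)·s·p → 22 states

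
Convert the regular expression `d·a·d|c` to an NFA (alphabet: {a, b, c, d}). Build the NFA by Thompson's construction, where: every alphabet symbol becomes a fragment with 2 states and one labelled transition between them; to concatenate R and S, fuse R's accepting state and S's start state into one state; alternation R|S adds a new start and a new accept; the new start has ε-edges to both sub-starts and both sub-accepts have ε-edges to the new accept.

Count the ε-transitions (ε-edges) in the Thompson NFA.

Recursing over subexpressions:
Each of the 4 symbol leaves contributes 0 ε-transitions.
  d·a·d → 0 ε-transitions
  d·a·d|c → 4 ε-transitions

4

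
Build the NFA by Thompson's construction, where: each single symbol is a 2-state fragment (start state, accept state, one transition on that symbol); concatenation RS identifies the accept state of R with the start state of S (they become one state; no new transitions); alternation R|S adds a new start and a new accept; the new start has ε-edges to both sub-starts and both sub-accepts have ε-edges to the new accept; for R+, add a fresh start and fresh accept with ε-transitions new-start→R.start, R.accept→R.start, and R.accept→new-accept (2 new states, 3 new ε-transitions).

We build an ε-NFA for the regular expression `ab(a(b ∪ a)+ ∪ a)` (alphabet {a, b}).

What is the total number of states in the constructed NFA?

15

Per subexpression:
Each of the 6 symbol leaves contributes a 2-state fragment.
  b ∪ a = 6 states
  (b ∪ a)+ = 8 states
  a(b ∪ a)+ = 9 states
  a(b ∪ a)+ ∪ a = 13 states
  ab(a(b ∪ a)+ ∪ a) = 15 states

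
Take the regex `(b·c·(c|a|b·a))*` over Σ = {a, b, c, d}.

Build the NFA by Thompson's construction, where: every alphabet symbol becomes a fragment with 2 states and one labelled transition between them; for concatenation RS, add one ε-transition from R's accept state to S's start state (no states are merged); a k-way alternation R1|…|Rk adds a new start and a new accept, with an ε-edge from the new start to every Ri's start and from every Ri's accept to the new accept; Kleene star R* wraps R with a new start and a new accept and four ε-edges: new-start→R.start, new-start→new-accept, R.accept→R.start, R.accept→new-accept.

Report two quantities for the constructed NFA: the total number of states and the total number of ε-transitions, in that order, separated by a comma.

By structural recursion:
Each of the 6 symbol leaves contributes 2 states and 0 ε-transitions.
  b·a → 4 states, 1 ε-transition
  c|a|b·a → 10 states, 7 ε-transitions
  b·c·(c|a|b·a) → 14 states, 9 ε-transitions
  (b·c·(c|a|b·a))* → 16 states, 13 ε-transitions

16, 13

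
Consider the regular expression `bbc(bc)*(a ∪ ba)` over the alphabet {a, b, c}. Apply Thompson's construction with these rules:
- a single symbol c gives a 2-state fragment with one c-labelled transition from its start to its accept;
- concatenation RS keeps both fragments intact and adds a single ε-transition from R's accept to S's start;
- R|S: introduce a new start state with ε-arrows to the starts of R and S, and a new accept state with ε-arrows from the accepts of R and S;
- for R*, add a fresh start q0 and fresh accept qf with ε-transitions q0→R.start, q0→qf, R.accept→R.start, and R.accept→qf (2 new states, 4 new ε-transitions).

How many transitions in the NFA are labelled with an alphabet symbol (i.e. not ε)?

Building bottom-up:
Each of the 8 symbol leaves contributes exactly 1 symbol transition.
  bc : 2 symbol transitions
  (bc)* : 2 symbol transitions
  ba : 2 symbol transitions
  a ∪ ba : 3 symbol transitions
  bbc(bc)*(a ∪ ba) : 8 symbol transitions

8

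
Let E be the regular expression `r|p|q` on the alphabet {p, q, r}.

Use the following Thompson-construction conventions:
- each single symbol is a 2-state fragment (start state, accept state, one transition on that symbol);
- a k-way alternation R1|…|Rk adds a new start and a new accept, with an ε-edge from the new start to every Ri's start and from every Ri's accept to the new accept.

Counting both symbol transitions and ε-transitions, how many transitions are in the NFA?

9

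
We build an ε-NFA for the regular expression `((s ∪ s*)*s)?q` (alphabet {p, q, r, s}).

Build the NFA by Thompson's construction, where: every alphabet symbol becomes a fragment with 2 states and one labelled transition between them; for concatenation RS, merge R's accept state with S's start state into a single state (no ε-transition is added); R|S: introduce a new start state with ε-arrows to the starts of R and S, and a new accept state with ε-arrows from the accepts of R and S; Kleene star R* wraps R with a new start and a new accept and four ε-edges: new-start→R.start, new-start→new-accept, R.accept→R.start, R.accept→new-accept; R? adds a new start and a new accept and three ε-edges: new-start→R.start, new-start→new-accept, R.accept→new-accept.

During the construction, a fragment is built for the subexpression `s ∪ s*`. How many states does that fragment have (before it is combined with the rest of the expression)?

Fragment for `s ∪ s*`:
Each of the 2 symbol leaves contributes a 2-state fragment.
  s* → 4 states
  s ∪ s* → 8 states

8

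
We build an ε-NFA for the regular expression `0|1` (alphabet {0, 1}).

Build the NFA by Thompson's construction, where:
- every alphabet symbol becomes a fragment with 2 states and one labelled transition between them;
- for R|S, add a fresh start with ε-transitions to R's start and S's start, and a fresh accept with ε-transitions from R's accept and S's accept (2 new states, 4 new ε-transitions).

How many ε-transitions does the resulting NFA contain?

By structural recursion:
Each of the 2 symbol leaves contributes 0 ε-transitions.
  0|1 = 4 ε-transitions

4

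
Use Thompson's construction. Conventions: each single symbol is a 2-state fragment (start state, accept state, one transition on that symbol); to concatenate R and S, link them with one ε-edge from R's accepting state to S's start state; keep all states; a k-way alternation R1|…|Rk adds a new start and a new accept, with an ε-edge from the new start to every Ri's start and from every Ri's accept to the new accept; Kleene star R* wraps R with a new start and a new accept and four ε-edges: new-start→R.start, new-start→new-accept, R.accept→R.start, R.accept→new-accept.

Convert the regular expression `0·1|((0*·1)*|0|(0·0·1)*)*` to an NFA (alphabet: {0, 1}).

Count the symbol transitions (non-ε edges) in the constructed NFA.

8

By structural recursion:
Each of the 8 symbol leaves contributes exactly 1 symbol transition.
  0·1 → 2 symbol transitions
  0* → 1 symbol transition
  0*·1 → 2 symbol transitions
  (0*·1)* → 2 symbol transitions
  0·0·1 → 3 symbol transitions
  (0·0·1)* → 3 symbol transitions
  (0*·1)*|0|(0·0·1)* → 6 symbol transitions
  ((0*·1)*|0|(0·0·1)*)* → 6 symbol transitions
  0·1|((0*·1)*|0|(0·0·1)*)* → 8 symbol transitions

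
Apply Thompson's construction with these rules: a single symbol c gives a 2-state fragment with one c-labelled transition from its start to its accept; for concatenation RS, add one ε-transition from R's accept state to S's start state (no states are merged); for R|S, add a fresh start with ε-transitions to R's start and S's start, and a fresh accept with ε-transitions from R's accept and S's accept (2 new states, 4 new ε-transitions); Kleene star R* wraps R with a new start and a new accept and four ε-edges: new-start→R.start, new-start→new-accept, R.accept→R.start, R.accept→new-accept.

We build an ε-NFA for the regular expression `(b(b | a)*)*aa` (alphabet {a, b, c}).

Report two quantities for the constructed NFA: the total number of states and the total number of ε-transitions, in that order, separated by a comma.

Bottom-up over the parse tree:
Each of the 5 symbol leaves contributes 2 states and 0 ε-transitions.
  b | a : 6 states, 4 ε-transitions
  (b | a)* : 8 states, 8 ε-transitions
  b(b | a)* : 10 states, 9 ε-transitions
  (b(b | a)*)* : 12 states, 13 ε-transitions
  (b(b | a)*)*aa : 16 states, 15 ε-transitions

16, 15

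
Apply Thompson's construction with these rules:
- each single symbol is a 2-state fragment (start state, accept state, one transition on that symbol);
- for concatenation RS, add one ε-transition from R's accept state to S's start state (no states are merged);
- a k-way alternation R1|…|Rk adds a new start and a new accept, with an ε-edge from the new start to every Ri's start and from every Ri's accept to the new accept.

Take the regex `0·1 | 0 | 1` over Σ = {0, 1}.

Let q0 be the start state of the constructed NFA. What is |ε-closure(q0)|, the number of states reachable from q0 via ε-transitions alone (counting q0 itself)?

4

Work bottom-up. For each fragment F, track |ε-closure(F.start)| and whether F's accept lies in that closure (i.e. whether F accepts ε). A single-symbol fragment has closure size 1 and does not accept ε.
  0·1 → C equals the left operand's closure size = 1 (its accept is not ε-reachable, so the closure stops there)
  0·1 | 0 | 1 → new start ε-reaches every alternative's start; none of them accept ε, so the new accept is not reached: C = 1 + 1 + 1 + 1 = 4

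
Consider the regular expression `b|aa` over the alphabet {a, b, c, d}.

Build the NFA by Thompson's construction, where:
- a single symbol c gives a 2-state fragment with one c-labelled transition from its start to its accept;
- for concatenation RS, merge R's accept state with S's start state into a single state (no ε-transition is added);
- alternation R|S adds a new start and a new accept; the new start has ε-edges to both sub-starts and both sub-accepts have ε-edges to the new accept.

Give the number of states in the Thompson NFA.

7

Per subexpression:
Each of the 3 symbol leaves contributes a 2-state fragment.
  aa — 3 states
  b|aa — 7 states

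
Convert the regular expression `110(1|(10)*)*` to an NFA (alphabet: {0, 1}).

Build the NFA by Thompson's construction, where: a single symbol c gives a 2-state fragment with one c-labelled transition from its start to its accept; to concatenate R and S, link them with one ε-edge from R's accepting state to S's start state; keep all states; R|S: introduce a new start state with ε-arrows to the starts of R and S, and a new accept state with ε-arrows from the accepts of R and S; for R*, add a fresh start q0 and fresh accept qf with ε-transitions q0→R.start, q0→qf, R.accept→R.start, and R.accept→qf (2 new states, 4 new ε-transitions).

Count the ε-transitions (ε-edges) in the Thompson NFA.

16

Recursing over subexpressions:
Each of the 6 symbol leaves contributes 0 ε-transitions.
  10 = 1 ε-transition
  (10)* = 5 ε-transitions
  1|(10)* = 9 ε-transitions
  (1|(10)*)* = 13 ε-transitions
  110(1|(10)*)* = 16 ε-transitions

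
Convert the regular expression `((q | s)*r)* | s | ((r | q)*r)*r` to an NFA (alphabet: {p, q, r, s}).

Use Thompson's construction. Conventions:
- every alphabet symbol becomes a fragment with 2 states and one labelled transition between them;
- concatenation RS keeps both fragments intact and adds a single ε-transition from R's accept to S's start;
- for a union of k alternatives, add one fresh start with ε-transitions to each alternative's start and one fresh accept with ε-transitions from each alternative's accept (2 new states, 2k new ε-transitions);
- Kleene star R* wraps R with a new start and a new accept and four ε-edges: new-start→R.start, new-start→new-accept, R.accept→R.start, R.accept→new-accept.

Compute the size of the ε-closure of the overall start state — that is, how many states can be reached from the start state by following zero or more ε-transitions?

Work bottom-up. For each fragment F, track |ε-closure(F.start)| and whether F's accept lies in that closure (i.e. whether F accepts ε). A single-symbol fragment has closure size 1 and does not accept ε.
  q | s → new start ε-reaches every alternative's start; none of them accept ε, so the new accept is not reached: C = 1 + 1 + 1 = 3
  (q | s)* → C = 1 (new start) + 3 (body) + 1 (new accept) = 5
  (q | s)*r → the left operand accepts ε, so the closure extends into the next operand (via the concat ε-link); C = 5 + 1 = 6
  ((q | s)*r)* → the star's fresh start ε-reaches both the body's start and the fresh accept: C = 2 + 6 = 8
  r | q → C = 1 + 1 + 1 = 3 (the new accept is not ε-reachable since no branch accepts ε)
  (r | q)* → C = 1 (new start) + 3 (body) + 1 (new accept) = 5
  (r | q)*r → the left operand accepts ε, so the closure extends into the next operand (via the concat ε-link); C = 5 + 1 = 6
  ((r | q)*r)* → the star's fresh start ε-reaches both the body's start and the fresh accept: C = 2 + 6 = 8
  ((r | q)*r)*r → the left operand accepts ε, so the closure extends into the next operand (via the concat ε-link); C = 8 + 1 = 9
  ((q | s)*r)* | s | ((r | q)*r)*r → C = 1 (new start) + (8 + 1 + 9) + 1 (new accept, since some branch ε-reaches its own accept) = 20

20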